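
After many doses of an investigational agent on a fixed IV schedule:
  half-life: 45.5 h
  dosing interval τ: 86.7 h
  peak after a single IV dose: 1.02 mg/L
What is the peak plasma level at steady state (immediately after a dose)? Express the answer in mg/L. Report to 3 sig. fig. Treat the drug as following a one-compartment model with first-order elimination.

1.39 mg/L

k = ln2 / t½ = 0.693147 / 45.5 = 0.01523 h⁻¹
e^(−kτ) = e^(−0.01523 × 86.7) = 0.2670
Accumulation ratio R = 1 / (1 − e^(−kτ)) = 1 / (1 − 0.2670) = 1.364
Steady-state peak = C₀ × R = 1.02 × 1.364 = 1.391 mg/L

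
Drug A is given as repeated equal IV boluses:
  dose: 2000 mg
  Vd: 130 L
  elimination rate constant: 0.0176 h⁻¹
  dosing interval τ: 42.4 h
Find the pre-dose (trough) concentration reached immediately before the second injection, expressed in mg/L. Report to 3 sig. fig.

7.29 mg/L

C₀ per dose = Dose / Vd = 2000 / 130 = 15.38 mg/L
Fraction remaining after one interval: r = e^(−kτ) = e^(−0.01760 × 42.4) = 0.4741
Before dose 2, 1 dose has been given (aged 1τ).
C_trough = C₀ × r = 15.38 × 0.4741 = 7.292 mg/L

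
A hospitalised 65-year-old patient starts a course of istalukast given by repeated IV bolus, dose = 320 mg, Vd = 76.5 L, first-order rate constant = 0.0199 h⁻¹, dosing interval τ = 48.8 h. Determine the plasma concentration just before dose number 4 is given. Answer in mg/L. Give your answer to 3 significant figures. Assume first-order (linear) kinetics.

2.41 mg/L

C₀ per dose = Dose / Vd = 320 / 76.5 = 4.183 mg/L
Fraction remaining after one interval: r = e^(−kτ) = e^(−0.01990 × 48.8) = 0.3787
Before dose 4, 3 doses have been given (aged 1τ, 2τ, 3τ).
C_trough = C₀ × (r + r² + … + r^3) = C₀ × r(1−r^3)/(1−r)
        = 4.183 × 0.3787 × (1 − 0.05431) / (1 − 0.3787) = 2.411 mg/L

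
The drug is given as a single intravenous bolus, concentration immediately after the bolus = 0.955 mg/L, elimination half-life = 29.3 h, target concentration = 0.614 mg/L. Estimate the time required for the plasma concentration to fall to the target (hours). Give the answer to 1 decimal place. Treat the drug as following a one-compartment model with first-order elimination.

18.7 h

k = ln2 / t½ = 0.693147 / 29.3 = 0.02366 h⁻¹
t = ln(C₀ / C) / k = ln(0.9550 / 0.614) / 0.02366
  = ln(1.555) / 0.02366 = 0.4415 / 0.02366 = 18.66 h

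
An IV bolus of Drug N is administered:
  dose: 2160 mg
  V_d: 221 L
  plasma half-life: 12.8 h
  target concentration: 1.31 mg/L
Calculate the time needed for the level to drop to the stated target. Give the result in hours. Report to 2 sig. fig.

37 h

C₀ = Dose / Vd = 2160 / 221 = 9.774 mg/L
k = ln2 / t½ = 0.693147 / 12.8 = 0.05415 h⁻¹
t = ln(C₀ / C) / k = ln(9.774 / 1.31) / 0.05415
  = ln(7.461) / 0.05415 = 2.010 / 0.05415 = 37.12 h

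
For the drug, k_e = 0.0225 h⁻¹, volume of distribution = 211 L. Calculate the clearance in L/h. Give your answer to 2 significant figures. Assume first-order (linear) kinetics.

4.7 L/h

CL = k × Vd = 0.0225 × 211 = 4.748 L/h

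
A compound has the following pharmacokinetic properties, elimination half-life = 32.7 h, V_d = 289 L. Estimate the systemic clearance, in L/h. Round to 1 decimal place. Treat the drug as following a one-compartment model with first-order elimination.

6.1 L/h

k = ln2 / t½ = 0.693147 / 32.7 = 0.02120 h⁻¹
CL = k × Vd = 0.02120 × 289 = 6.127 L/h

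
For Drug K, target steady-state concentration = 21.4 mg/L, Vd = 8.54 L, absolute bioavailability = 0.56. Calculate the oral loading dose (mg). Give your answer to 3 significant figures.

326 mg

LD = Css × Vd / F = 21.4 × 8.54 / 0.56 = 326.4 mg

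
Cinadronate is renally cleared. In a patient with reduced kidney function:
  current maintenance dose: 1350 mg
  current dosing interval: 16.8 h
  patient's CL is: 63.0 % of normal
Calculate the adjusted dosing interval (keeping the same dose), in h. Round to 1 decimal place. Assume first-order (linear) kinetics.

To keep the same average steady-state level, dosing rate must scale with clearance.
CL ratio = 63.0 / 100 = 0.6300
New interval (same dose) = 16.8 / 0.6300 = 26.67 h

26.7 h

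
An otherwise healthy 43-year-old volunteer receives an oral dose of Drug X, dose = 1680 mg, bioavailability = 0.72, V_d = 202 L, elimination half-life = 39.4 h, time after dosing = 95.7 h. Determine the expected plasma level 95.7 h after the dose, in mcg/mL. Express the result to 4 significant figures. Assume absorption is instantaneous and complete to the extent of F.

Amount reaching circulation = F × Dose = 0.72 × 1680 = 1210 mg
C₀ = F·Dose / Vd = 1210 / 202 = 5.990 mg/L
k = ln2 / t½ = 0.693147 / 39.4 = 0.01759 h⁻¹
C = C₀ · e^(−k·t) = 5.990 × e^(−0.01759 × 95.7)
  = 5.990 × 0.1857 = 1.112 mg/L
(1.112 mg/L = 1.112 mcg/mL)

1.112 mcg/mL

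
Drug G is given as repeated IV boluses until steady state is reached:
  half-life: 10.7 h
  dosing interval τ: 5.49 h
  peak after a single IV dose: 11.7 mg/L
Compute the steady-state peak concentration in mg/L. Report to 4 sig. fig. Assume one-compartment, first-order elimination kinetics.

k = ln2 / t½ = 0.693147 / 10.7 = 0.06478 h⁻¹
e^(−kτ) = e^(−0.06478 × 5.49) = 0.7007
Accumulation ratio R = 1 / (1 − e^(−kτ)) = 1 / (1 − 0.7007) = 3.341
Steady-state peak = C₀ × R = 11.7 × 3.341 = 39.09 mg/L

39.09 mg/L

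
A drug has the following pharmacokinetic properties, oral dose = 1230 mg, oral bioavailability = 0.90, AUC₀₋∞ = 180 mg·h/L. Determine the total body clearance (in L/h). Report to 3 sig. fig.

6.15 L/h

CL = F·Dose / AUC = 0.90 × 1230 / 180 = 6.150 L/h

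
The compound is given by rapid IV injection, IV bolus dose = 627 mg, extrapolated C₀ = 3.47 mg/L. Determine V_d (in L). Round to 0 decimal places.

181 L

Vd = Dose / C₀ = 627.0 / 3.47 = 180.7 L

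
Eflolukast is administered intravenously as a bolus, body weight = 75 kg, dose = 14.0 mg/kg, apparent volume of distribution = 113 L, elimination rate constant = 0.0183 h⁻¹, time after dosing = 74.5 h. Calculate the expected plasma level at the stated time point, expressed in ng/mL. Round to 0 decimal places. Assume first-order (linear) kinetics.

2377 ng/mL

Total dose = 14.0 × 75 = 1050 mg
C₀ = Dose / Vd = 1050 / 113 = 9.292 mg/L
C = C₀ · e^(−k·t) = 9.292 × e^(−0.01830 × 74.5)
  = 9.292 × 0.2558 = 2.377 mg/L
Convert: 2.377 mg/L × 1000 = 2377 ng/mL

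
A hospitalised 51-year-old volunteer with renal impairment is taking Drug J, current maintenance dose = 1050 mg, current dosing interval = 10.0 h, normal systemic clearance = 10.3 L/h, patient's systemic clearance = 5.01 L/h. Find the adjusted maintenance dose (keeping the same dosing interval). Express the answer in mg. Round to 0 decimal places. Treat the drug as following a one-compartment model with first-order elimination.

511 mg

To keep the same average steady-state level, dosing rate must scale with clearance.
CL ratio = 5.01 / 10.3 = 0.4864
New dose (same interval) = 1050 × 0.4864 = 510.7 mg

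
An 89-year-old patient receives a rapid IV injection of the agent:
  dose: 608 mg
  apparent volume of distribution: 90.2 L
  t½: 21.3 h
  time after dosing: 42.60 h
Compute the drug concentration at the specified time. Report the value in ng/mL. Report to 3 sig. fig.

1690 ng/mL

C₀ = Dose / Vd = 608.0 / 90.2 = 6.741 mg/L
k = ln2 / t½ = 0.693147 / 21.3 = 0.03254 h⁻¹
t / t½ = 42.60 / 21.3 = 2 half-lives
C = C₀ × (1/2)^2 = 6.741 × 0.2500 = 1.685 mg/L
Convert: 1.685 mg/L × 1000 = 1685 ng/mL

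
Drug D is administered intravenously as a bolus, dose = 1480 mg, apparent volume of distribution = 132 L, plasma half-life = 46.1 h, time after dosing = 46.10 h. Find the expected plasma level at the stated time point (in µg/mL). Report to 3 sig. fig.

C₀ = Dose / Vd = 1480 / 132 = 11.21 mg/L
k = ln2 / t½ = 0.693147 / 46.1 = 0.01504 h⁻¹
t / t½ = 46.10 / 46.1 = 1 half-lives
C = C₀ × (1/2)^1 = 11.21 × 0.5000 = 5.605 mg/L
(5.605 mg/L = 5.605 µg/mL)

5.61 µg/mL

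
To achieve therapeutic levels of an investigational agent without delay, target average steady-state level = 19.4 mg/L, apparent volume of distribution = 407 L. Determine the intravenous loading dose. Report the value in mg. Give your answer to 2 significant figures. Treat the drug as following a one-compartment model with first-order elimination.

LD = Css × Vd = 19.4 × 407 = 7896 mg

7900 mg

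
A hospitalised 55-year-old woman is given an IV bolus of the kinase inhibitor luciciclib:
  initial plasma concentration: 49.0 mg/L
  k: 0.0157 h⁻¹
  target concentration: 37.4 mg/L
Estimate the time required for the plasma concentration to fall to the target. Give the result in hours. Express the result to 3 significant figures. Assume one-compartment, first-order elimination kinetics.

t = ln(C₀ / C) / k = ln(49.00 / 37.4) / 0.01570
  = ln(1.310) / 0.01570 = 0.2700 / 0.01570 = 17.20 h

17.2 h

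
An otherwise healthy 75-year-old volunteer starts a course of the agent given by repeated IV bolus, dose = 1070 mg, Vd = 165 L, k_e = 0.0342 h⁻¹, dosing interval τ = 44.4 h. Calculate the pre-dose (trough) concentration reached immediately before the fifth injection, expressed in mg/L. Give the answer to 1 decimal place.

1.8 mg/L

C₀ per dose = Dose / Vd = 1070 / 165 = 6.485 mg/L
Fraction remaining after one interval: r = e^(−kτ) = e^(−0.03420 × 44.4) = 0.2190
Before dose 5, 4 doses have been given (aged 1τ, 2τ, 3τ, 4τ).
C_trough = C₀ × (r + r² + … + r^4) = C₀ × r(1−r^4)/(1−r)
        = 6.485 × 0.2190 × (1 − 0.002300) / (1 − 0.2190) = 1.814 mg/L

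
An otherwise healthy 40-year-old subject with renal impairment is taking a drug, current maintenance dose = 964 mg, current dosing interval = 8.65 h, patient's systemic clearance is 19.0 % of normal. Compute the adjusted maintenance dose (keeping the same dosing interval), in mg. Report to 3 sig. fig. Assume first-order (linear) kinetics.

183 mg

To keep the same average steady-state level, dosing rate must scale with clearance.
CL ratio = 19.0 / 100 = 0.1900
New dose (same interval) = 964 × 0.1900 = 183.2 mg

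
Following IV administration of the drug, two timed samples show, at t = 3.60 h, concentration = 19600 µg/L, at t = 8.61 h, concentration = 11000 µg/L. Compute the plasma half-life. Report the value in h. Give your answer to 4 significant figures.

6.012 h

k = ln(C₁/C₂) / (t₂ − t₁) = ln(19600/11000) / (8.61 − 3.60)
  = 0.5776 / 5.010 = 0.1153 h⁻¹
t½ = ln2 / k = 0.693147 / 0.1153 = 6.012 h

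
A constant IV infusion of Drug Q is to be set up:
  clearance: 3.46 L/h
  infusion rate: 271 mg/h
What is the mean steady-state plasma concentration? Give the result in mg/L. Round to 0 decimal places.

At steady state Css = R₀ / CL = 271 / 3.460 = 78.32 mg/L

78 mg/L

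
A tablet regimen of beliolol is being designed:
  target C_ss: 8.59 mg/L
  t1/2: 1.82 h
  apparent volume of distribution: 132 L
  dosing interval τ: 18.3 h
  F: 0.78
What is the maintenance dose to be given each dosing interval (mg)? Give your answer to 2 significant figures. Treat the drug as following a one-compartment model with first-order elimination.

k = ln2 / t½ = 0.693147 / 1.82 = 0.3809 h⁻¹
CL = k × Vd = 0.3809 × 132 = 50.28 L/h
At steady state, F × (Dose/τ) = Css × CL.
Dose = Css × CL × τ / F = 8.59 × 50.28 × 18.3 / 0.78 = 10130 mg

10000 mg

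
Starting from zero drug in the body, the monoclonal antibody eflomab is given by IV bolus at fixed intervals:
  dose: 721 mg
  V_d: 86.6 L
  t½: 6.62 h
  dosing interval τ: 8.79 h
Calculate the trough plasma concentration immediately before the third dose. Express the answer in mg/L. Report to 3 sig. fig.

4.64 mg/L

C₀ per dose = Dose / Vd = 721 / 86.6 = 8.326 mg/L
k = ln2 / t½ = 0.693147 / 6.62 = 0.1047 h⁻¹
Fraction remaining after one interval: r = e^(−kτ) = e^(−0.1047 × 8.79) = 0.3984
Before dose 3, 2 doses have been given (aged 1τ, 2τ).
C_trough = C₀ × (r + r²) = 8.326 × (0.3984 + 0.1587) = 4.638 mg/L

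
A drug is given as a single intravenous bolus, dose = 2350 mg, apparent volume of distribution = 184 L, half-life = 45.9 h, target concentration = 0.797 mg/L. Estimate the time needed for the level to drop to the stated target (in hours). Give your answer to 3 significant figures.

C₀ = Dose / Vd = 2350 / 184 = 12.77 mg/L
k = ln2 / t½ = 0.693147 / 45.9 = 0.01510 h⁻¹
t = ln(C₀ / C) / k = ln(12.77 / 0.797) / 0.01510
  = ln(16.02) / 0.01510 = 2.774 / 0.01510 = 183.7 h

184 h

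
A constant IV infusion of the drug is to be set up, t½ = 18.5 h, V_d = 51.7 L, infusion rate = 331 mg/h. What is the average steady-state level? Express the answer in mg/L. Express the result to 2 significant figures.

170 mg/L

k = ln2 / t½ = 0.693147 / 18.5 = 0.03747 h⁻¹
CL = k × Vd = 0.03747 × 51.7 = 1.937 L/h
At steady state Css = R₀ / CL = 331 / 1.937 = 170.9 mg/L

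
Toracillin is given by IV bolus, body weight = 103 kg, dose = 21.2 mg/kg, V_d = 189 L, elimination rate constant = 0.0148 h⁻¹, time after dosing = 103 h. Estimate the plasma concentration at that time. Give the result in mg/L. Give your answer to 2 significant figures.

2.5 mg/L

Total dose = 21.2 × 103 = 2184 mg
C₀ = Dose / Vd = 2184 / 189 = 11.56 mg/L
C = C₀ · e^(−k·t) = 11.56 × e^(−0.01480 × 103)
  = 11.56 × 0.2178 = 2.518 mg/L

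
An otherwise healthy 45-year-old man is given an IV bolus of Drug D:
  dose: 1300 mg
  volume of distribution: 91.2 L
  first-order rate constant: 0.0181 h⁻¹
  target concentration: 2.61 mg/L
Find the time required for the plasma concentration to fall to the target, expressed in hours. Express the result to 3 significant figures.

93.8 h

C₀ = Dose / Vd = 1300 / 91.2 = 14.25 mg/L
t = ln(C₀ / C) / k = ln(14.25 / 2.61) / 0.01810
  = ln(5.460) / 0.01810 = 1.697 / 0.01810 = 93.76 h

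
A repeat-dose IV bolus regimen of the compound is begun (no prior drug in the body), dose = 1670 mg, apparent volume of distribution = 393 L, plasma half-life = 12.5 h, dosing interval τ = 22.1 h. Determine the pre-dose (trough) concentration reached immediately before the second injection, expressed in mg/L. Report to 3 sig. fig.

1.25 mg/L

C₀ per dose = Dose / Vd = 1670 / 393 = 4.249 mg/L
k = ln2 / t½ = 0.693147 / 12.5 = 0.05545 h⁻¹
Fraction remaining after one interval: r = e^(−kτ) = e^(−0.05545 × 22.1) = 0.2936
Before dose 2, 1 dose has been given (aged 1τ).
C_trough = C₀ × r = 4.249 × 0.2936 = 1.248 mg/L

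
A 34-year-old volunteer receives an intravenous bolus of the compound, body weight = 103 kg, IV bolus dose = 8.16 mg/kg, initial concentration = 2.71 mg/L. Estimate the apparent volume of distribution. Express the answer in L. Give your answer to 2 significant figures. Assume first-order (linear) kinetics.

Dose = 8.16 × 103 = 840.5 mg
Vd = Dose / C₀ = 840.5 / 2.71 = 310.1 L

310 L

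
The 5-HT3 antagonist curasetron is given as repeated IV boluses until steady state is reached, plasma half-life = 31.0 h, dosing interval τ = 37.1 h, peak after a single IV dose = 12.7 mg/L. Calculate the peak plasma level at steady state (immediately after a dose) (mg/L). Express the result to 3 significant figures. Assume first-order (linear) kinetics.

22.5 mg/L

k = ln2 / t½ = 0.693147 / 31.0 = 0.02236 h⁻¹
e^(−kτ) = e^(−0.02236 × 37.1) = 0.4362
Accumulation ratio R = 1 / (1 − e^(−kτ)) = 1 / (1 − 0.4362) = 1.774
Steady-state peak = C₀ × R = 12.7 × 1.774 = 22.53 mg/L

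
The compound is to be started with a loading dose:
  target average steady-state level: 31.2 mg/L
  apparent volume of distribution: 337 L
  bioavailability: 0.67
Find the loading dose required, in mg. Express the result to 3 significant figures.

LD = Css × Vd / F = 31.2 × 337 / 0.67 = 15690 mg

15700 mg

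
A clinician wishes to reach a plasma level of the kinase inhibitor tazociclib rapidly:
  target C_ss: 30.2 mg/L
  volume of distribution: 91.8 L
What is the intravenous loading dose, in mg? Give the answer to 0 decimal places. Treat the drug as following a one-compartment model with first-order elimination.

LD = Css × Vd = 30.2 × 91.8 = 2772 mg

2772 mg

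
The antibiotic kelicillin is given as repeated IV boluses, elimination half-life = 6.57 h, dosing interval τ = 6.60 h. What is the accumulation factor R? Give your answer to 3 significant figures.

k = ln2 / t½ = 0.693147 / 6.57 = 0.1055 h⁻¹
e^(−kτ) = e^(−0.1055 × 6.60) = 0.4984
Accumulation ratio R = 1 / (1 − e^(−kτ)) = 1 / (1 − 0.4984) = 1.994

1.99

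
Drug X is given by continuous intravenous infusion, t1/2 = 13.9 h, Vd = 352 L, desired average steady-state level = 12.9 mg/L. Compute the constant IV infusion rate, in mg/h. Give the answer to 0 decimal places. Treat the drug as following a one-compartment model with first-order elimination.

226 mg/h

k = ln2 / t½ = 0.693147 / 13.9 = 0.04987 h⁻¹
CL = k × Vd = 0.04987 × 352 = 17.55 L/h
At steady state, infusion rate R₀ = Css × CL = 12.9 × 17.55 = 226.4 mg/h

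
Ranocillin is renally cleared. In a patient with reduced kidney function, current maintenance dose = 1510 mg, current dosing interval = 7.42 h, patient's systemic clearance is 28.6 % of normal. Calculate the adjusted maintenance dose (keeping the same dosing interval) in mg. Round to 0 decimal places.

432 mg

To keep the same average steady-state level, dosing rate must scale with clearance.
CL ratio = 28.6 / 100 = 0.2860
New dose (same interval) = 1510 × 0.2860 = 431.9 mg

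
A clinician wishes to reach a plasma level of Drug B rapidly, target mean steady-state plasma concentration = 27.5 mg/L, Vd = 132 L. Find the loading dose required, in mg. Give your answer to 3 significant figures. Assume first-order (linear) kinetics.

LD = Css × Vd = 27.5 × 132 = 3630 mg

3630 mg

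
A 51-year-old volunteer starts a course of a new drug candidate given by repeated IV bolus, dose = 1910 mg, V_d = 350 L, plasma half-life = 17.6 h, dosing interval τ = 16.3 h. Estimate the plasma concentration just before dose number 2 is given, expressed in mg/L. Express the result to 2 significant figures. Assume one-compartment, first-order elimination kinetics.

2.9 mg/L

C₀ per dose = Dose / Vd = 1910 / 350 = 5.457 mg/L
k = ln2 / t½ = 0.693147 / 17.6 = 0.03938 h⁻¹
Fraction remaining after one interval: r = e^(−kτ) = e^(−0.03938 × 16.3) = 0.5263
Before dose 2, 1 dose has been given (aged 1τ).
C_trough = C₀ × r = 5.457 × 0.5263 = 2.872 mg/L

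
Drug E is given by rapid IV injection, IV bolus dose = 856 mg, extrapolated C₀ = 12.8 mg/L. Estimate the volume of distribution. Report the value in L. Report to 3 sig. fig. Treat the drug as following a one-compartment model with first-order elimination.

66.9 L

Vd = Dose / C₀ = 856.0 / 12.8 = 66.88 L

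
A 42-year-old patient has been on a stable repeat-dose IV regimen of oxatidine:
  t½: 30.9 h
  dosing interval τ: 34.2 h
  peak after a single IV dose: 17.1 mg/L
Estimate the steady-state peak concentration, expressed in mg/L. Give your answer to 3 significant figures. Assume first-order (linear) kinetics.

31.9 mg/L

k = ln2 / t½ = 0.693147 / 30.9 = 0.02243 h⁻¹
e^(−kτ) = e^(−0.02243 × 34.2) = 0.4644
Accumulation ratio R = 1 / (1 − e^(−kτ)) = 1 / (1 − 0.4644) = 1.867
Steady-state peak = C₀ × R = 17.1 × 1.867 = 31.93 mg/L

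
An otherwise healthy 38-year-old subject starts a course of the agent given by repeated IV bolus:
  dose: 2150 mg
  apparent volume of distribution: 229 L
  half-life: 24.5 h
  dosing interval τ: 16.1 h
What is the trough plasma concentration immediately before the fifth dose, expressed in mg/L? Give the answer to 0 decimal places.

14 mg/L

C₀ per dose = Dose / Vd = 2150 / 229 = 9.389 mg/L
k = ln2 / t½ = 0.693147 / 24.5 = 0.02829 h⁻¹
Fraction remaining after one interval: r = e^(−kτ) = e^(−0.02829 × 16.1) = 0.6342
Before dose 5, 4 doses have been given (aged 1τ, 2τ, 3τ, 4τ).
C_trough = C₀ × (r + r² + … + r^4) = C₀ × r(1−r^4)/(1−r)
        = 9.389 × 0.6342 × (1 − 0.1618) / (1 − 0.6342) = 13.64 mg/L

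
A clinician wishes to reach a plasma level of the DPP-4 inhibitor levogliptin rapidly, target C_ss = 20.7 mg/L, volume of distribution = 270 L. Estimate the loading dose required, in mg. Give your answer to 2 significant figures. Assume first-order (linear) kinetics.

5600 mg

LD = Css × Vd = 20.7 × 270 = 5589 mg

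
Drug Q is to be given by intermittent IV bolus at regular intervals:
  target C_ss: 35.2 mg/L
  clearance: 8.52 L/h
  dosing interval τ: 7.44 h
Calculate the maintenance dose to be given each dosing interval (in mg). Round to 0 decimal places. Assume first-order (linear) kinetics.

At steady state, Dose/τ = Css × CL.
Dose = Css × CL × τ = 35.2 × 8.520 × 7.44 = 2231 mg

2231 mg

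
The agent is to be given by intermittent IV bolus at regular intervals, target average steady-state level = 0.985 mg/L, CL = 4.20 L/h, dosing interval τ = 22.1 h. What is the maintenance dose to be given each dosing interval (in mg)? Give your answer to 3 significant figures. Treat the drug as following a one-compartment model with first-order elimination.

91.4 mg

At steady state, Dose/τ = Css × CL.
Dose = Css × CL × τ = 0.985 × 4.200 × 22.1 = 91.43 mg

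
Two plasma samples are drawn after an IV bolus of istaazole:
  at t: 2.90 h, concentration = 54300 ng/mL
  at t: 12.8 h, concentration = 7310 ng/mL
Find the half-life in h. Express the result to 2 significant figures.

3.4 h

k = ln(C₁/C₂) / (t₂ − t₁) = ln(54300/7310) / (12.8 − 2.90)
  = 2.005 / 9.900 = 0.2025 h⁻¹
t½ = ln2 / k = 0.693147 / 0.2025 = 3.423 h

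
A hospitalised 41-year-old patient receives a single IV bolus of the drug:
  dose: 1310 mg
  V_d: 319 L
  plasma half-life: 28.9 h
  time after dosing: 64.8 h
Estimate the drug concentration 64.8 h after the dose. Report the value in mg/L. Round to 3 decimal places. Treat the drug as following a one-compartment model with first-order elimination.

0.868 mg/L

C₀ = Dose / Vd = 1310 / 319 = 4.107 mg/L
k = ln2 / t½ = 0.693147 / 28.9 = 0.02398 h⁻¹
C = C₀ · e^(−k·t) = 4.107 × e^(−0.02398 × 64.8)
  = 4.107 × 0.2114 = 0.8682 mg/L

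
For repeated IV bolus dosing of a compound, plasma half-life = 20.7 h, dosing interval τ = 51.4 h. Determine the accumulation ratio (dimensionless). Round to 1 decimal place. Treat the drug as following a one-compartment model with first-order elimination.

k = ln2 / t½ = 0.693147 / 20.7 = 0.03349 h⁻¹
e^(−kτ) = e^(−0.03349 × 51.4) = 0.1788
Accumulation ratio R = 1 / (1 − e^(−kτ)) = 1 / (1 − 0.1788) = 1.218

1.2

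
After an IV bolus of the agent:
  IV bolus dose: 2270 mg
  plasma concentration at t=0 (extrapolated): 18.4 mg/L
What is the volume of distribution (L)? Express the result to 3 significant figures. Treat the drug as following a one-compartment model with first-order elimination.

Vd = Dose / C₀ = 2270 / 18.4 = 123.4 L

123 L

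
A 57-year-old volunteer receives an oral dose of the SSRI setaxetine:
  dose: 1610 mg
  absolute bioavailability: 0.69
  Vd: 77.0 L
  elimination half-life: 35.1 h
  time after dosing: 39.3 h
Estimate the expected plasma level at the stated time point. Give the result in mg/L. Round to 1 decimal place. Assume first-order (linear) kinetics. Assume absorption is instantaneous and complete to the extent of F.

6.6 mg/L

Amount reaching circulation = F × Dose = 0.69 × 1610 = 1111 mg
C₀ = F·Dose / Vd = 1111 / 77.0 = 14.43 mg/L
k = ln2 / t½ = 0.693147 / 35.1 = 0.01975 h⁻¹
C = C₀ · e^(−k·t) = 14.43 × e^(−0.01975 × 39.3)
  = 14.43 × 0.4602 = 6.641 mg/L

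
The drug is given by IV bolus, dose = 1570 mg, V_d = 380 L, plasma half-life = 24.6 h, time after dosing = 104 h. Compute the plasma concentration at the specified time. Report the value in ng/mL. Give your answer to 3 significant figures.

C₀ = Dose / Vd = 1570 / 380 = 4.132 mg/L
k = ln2 / t½ = 0.693147 / 24.6 = 0.02818 h⁻¹
C = C₀ · e^(−k·t) = 4.132 × e^(−0.02818 × 104)
  = 4.132 × 0.05336 = 0.2205 mg/L
Convert: 0.2205 mg/L × 1000 = 220.5 ng/mL

221 ng/mL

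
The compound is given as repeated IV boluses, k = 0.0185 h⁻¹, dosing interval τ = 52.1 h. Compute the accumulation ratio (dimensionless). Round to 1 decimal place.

1.6

e^(−kτ) = e^(−0.01850 × 52.1) = 0.3814
Accumulation ratio R = 1 / (1 − e^(−kτ)) = 1 / (1 − 0.3814) = 1.617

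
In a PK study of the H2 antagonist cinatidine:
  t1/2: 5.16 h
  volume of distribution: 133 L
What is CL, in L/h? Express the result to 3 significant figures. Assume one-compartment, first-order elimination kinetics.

17.9 L/h

k = ln2 / t½ = 0.693147 / 5.16 = 0.1343 h⁻¹
CL = k × Vd = 0.1343 × 133 = 17.86 L/h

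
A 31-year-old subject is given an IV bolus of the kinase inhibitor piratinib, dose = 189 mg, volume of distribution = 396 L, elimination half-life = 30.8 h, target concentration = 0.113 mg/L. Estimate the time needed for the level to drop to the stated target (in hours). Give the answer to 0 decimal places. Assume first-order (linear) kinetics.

C₀ = Dose / Vd = 189.0 / 396 = 0.4773 mg/L
k = ln2 / t½ = 0.693147 / 30.8 = 0.02250 h⁻¹
t = ln(C₀ / C) / k = ln(0.4773 / 0.113) / 0.02250
  = ln(4.224) / 0.02250 = 1.441 / 0.02250 = 64.04 h

64 h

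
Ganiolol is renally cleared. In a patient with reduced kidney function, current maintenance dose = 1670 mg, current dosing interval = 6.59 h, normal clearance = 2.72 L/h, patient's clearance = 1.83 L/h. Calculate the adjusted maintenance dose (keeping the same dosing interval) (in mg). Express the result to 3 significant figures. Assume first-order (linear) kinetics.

To keep the same average steady-state level, dosing rate must scale with clearance.
CL ratio = 1.83 / 2.72 = 0.6728
New dose (same interval) = 1670 × 0.6728 = 1124 mg

1120 mg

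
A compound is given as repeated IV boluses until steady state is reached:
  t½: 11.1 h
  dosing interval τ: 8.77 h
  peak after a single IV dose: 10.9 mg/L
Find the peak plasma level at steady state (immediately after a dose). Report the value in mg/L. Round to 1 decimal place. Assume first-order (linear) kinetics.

k = ln2 / t½ = 0.693147 / 11.1 = 0.06245 h⁻¹
e^(−kτ) = e^(−0.06245 × 8.77) = 0.5783
Accumulation ratio R = 1 / (1 − e^(−kτ)) = 1 / (1 − 0.5783) = 2.371
Steady-state peak = C₀ × R = 10.9 × 2.371 = 25.84 mg/L

25.8 mg/L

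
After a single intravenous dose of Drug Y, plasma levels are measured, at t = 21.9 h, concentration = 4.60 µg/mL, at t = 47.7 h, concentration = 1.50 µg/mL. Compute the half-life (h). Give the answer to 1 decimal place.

16.0 h

k = ln(C₁/C₂) / (t₂ − t₁) = ln(4.60/1.50) / (47.7 − 21.9)
  = 1.121 / 25.80 = 0.04345 h⁻¹
t½ = ln2 / k = 0.693147 / 0.04345 = 15.95 h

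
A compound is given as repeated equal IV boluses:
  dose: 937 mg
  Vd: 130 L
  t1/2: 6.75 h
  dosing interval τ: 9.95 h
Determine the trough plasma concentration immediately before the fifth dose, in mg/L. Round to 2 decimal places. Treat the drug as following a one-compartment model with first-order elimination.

3.99 mg/L

C₀ per dose = Dose / Vd = 937 / 130 = 7.208 mg/L
k = ln2 / t½ = 0.693147 / 6.75 = 0.1027 h⁻¹
Fraction remaining after one interval: r = e^(−kτ) = e^(−0.1027 × 9.95) = 0.3599
Before dose 5, 4 doses have been given (aged 1τ, 2τ, 3τ, 4τ).
C_trough = C₀ × (r + r² + … + r^4) = C₀ × r(1−r^4)/(1−r)
        = 7.208 × 0.3599 × (1 − 0.01678) / (1 − 0.3599) = 3.985 mg/L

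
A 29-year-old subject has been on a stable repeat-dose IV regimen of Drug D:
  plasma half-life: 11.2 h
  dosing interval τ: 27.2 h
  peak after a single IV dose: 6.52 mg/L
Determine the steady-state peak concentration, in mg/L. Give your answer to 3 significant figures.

8.01 mg/L

k = ln2 / t½ = 0.693147 / 11.2 = 0.06189 h⁻¹
e^(−kτ) = e^(−0.06189 × 27.2) = 0.1857
Accumulation ratio R = 1 / (1 − e^(−kτ)) = 1 / (1 − 0.1857) = 1.228
Steady-state peak = C₀ × R = 6.52 × 1.228 = 8.007 mg/L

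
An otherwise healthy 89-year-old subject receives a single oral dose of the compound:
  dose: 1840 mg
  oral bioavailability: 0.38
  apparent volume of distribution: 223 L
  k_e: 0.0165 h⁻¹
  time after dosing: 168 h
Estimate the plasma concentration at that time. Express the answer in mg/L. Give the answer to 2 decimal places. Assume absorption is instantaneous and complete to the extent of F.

0.20 mg/L

Amount reaching circulation = F × Dose = 0.38 × 1840 = 699.2 mg
C₀ = F·Dose / Vd = 699.2 / 223 = 3.135 mg/L
C = C₀ · e^(−k·t) = 3.135 × e^(−0.01650 × 168)
  = 3.135 × 0.06254 = 0.1961 mg/L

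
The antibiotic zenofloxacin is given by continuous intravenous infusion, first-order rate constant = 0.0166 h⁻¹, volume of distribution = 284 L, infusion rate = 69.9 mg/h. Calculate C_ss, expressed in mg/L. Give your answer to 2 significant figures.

15 mg/L

CL = k × Vd = 0.01660 × 284 = 4.714 L/h
At steady state Css = R₀ / CL = 69.9 / 4.714 = 14.83 mg/L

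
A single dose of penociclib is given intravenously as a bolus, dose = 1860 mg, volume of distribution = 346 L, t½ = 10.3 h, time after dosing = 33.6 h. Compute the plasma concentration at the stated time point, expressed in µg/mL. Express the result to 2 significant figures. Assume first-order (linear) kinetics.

0.56 µg/mL

C₀ = Dose / Vd = 1860 / 346 = 5.376 mg/L
k = ln2 / t½ = 0.693147 / 10.3 = 0.06730 h⁻¹
C = C₀ · e^(−k·t) = 5.376 × e^(−0.06730 × 33.6)
  = 5.376 × 0.1042 = 0.5602 mg/L
(0.5602 mg/L = 0.5602 µg/mL)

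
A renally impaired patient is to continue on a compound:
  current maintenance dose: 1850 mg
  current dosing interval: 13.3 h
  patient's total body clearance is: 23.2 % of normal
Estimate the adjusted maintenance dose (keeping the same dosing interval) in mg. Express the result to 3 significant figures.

429 mg

To keep the same average steady-state level, dosing rate must scale with clearance.
CL ratio = 23.2 / 100 = 0.2320
New dose (same interval) = 1850 × 0.2320 = 429.2 mg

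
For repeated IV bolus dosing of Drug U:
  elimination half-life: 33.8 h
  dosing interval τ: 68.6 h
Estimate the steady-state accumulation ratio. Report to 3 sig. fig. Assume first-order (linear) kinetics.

1.32

k = ln2 / t½ = 0.693147 / 33.8 = 0.02051 h⁻¹
e^(−kτ) = e^(−0.02051 × 68.6) = 0.2449
Accumulation ratio R = 1 / (1 − e^(−kτ)) = 1 / (1 − 0.2449) = 1.324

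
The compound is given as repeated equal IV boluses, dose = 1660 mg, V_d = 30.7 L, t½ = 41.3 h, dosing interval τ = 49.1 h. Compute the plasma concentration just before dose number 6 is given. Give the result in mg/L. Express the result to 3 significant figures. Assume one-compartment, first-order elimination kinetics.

C₀ per dose = Dose / Vd = 1660 / 30.7 = 54.07 mg/L
k = ln2 / t½ = 0.693147 / 41.3 = 0.01678 h⁻¹
Fraction remaining after one interval: r = e^(−kτ) = e^(−0.01678 × 49.1) = 0.4387
Before dose 6, 5 doses have been given (aged 1τ, 2τ, 3τ, 4τ, 5τ).
C_trough = C₀ × (r + r² + … + r^5) = C₀ × r(1−r^5)/(1−r)
        = 54.07 × 0.4387 × (1 − 0.01625) / (1 − 0.4387) = 41.57 mg/L

41.6 mg/L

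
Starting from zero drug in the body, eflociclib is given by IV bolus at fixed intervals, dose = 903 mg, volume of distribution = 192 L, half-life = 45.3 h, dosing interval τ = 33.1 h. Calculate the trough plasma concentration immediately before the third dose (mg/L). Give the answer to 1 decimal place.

4.5 mg/L

C₀ per dose = Dose / Vd = 903 / 192 = 4.703 mg/L
k = ln2 / t½ = 0.693147 / 45.3 = 0.01530 h⁻¹
Fraction remaining after one interval: r = e^(−kτ) = e^(−0.01530 × 33.1) = 0.6026
Before dose 3, 2 doses have been given (aged 1τ, 2τ).
C_trough = C₀ × (r + r²) = 4.703 × (0.6026 + 0.3631) = 4.542 mg/L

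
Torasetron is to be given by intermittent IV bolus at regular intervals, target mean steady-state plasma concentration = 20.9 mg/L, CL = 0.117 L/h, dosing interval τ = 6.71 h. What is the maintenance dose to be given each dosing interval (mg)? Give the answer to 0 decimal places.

16 mg

At steady state, Dose/τ = Css × CL.
Dose = Css × CL × τ = 20.9 × 0.1170 × 6.71 = 16.41 mg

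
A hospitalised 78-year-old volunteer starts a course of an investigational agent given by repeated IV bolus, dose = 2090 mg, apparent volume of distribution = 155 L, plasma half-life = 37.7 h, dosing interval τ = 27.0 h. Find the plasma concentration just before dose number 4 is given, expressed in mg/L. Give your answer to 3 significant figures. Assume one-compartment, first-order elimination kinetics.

16.2 mg/L

C₀ per dose = Dose / Vd = 2090 / 155 = 13.48 mg/L
k = ln2 / t½ = 0.693147 / 37.7 = 0.01839 h⁻¹
Fraction remaining after one interval: r = e^(−kτ) = e^(−0.01839 × 27.0) = 0.6086
Before dose 4, 3 doses have been given (aged 1τ, 2τ, 3τ).
C_trough = C₀ × (r + r² + … + r^3) = C₀ × r(1−r^3)/(1−r)
        = 13.48 × 0.6086 × (1 − 0.2254) / (1 − 0.6086) = 16.24 mg/L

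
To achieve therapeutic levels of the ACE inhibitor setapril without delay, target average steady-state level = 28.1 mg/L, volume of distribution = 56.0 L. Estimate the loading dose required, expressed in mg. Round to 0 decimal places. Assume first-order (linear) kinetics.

LD = Css × Vd = 28.1 × 56.0 = 1574 mg

1574 mg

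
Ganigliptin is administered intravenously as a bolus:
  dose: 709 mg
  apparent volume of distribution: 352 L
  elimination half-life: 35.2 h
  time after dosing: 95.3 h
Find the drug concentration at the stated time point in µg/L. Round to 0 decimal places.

308 µg/L

C₀ = Dose / Vd = 709.0 / 352 = 2.014 mg/L
k = ln2 / t½ = 0.693147 / 35.2 = 0.01969 h⁻¹
C = C₀ · e^(−k·t) = 2.014 × e^(−0.01969 × 95.3)
  = 2.014 × 0.1531 = 0.3083 mg/L
Convert: 0.3083 mg/L × 1000 = 308.3 µg/L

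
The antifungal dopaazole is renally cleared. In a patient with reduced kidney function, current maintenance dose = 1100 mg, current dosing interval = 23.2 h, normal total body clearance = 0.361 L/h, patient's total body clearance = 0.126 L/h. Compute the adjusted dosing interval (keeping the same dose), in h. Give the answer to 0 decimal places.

66 h

To keep the same average steady-state level, dosing rate must scale with clearance.
CL ratio = 0.126 / 0.361 = 0.3490
New interval (same dose) = 23.2 / 0.3490 = 66.48 h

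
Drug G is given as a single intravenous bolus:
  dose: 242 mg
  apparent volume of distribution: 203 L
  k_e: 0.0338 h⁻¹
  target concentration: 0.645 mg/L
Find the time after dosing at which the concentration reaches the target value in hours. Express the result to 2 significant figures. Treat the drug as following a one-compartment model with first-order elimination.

C₀ = Dose / Vd = 242.0 / 203 = 1.192 mg/L
t = ln(C₀ / C) / k = ln(1.192 / 0.645) / 0.03380
  = ln(1.848) / 0.03380 = 0.6141 / 0.03380 = 18.17 h

18 h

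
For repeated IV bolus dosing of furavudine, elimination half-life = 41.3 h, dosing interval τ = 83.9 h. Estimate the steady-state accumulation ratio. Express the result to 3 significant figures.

k = ln2 / t½ = 0.693147 / 41.3 = 0.01678 h⁻¹
e^(−kτ) = e^(−0.01678 × 83.9) = 0.2447
Accumulation ratio R = 1 / (1 − e^(−kτ)) = 1 / (1 − 0.2447) = 1.324

1.32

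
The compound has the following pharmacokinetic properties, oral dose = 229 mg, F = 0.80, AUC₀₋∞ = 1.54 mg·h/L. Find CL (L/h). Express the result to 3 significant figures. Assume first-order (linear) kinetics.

CL = F·Dose / AUC = 0.80 × 229 / 1.54 = 119.0 L/h

119 L/h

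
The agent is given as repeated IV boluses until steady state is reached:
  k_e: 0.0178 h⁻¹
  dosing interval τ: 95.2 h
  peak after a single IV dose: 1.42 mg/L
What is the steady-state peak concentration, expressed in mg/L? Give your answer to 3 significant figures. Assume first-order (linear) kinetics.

e^(−kτ) = e^(−0.01780 × 95.2) = 0.1837
Accumulation ratio R = 1 / (1 − e^(−kτ)) = 1 / (1 − 0.1837) = 1.225
Steady-state peak = C₀ × R = 1.42 × 1.225 = 1.740 mg/L

1.74 mg/L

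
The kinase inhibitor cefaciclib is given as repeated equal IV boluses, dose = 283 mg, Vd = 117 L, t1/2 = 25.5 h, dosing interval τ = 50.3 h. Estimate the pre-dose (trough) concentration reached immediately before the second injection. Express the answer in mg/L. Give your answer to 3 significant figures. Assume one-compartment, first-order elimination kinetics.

0.616 mg/L

C₀ per dose = Dose / Vd = 283 / 117 = 2.419 mg/L
k = ln2 / t½ = 0.693147 / 25.5 = 0.02718 h⁻¹
Fraction remaining after one interval: r = e^(−kτ) = e^(−0.02718 × 50.3) = 0.2548
Before dose 2, 1 dose has been given (aged 1τ).
C_trough = C₀ × r = 2.419 × 0.2548 = 0.6164 mg/L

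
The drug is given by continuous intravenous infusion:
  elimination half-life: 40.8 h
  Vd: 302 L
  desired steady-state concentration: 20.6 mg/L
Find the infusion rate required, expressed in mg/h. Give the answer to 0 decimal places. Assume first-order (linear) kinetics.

106 mg/h

k = ln2 / t½ = 0.693147 / 40.8 = 0.01699 h⁻¹
CL = k × Vd = 0.01699 × 302 = 5.131 L/h
At steady state, infusion rate R₀ = Css × CL = 20.6 × 5.131 = 105.7 mg/h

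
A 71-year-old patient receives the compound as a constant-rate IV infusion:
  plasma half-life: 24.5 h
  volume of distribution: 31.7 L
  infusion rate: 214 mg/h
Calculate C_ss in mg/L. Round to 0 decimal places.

k = ln2 / t½ = 0.693147 / 24.5 = 0.02829 h⁻¹
CL = k × Vd = 0.02829 × 31.7 = 0.8968 L/h
At steady state Css = R₀ / CL = 214 / 0.8968 = 238.6 mg/L

239 mg/L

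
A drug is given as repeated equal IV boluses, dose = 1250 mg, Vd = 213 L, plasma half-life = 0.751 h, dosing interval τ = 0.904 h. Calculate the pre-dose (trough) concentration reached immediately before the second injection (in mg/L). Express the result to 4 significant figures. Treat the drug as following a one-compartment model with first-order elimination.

2.548 mg/L

C₀ per dose = Dose / Vd = 1250 / 213 = 5.869 mg/L
k = ln2 / t½ = 0.693147 / 0.751 = 0.9230 h⁻¹
Fraction remaining after one interval: r = e^(−kτ) = e^(−0.9230 × 0.904) = 0.4341
Before dose 2, 1 dose has been given (aged 1τ).
C_trough = C₀ × r = 5.869 × 0.4341 = 2.548 mg/L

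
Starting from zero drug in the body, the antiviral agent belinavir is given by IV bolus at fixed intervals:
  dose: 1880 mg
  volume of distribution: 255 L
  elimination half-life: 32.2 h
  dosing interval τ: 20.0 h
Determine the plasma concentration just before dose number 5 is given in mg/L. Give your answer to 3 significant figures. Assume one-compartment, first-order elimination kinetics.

C₀ per dose = Dose / Vd = 1880 / 255 = 7.373 mg/L
k = ln2 / t½ = 0.693147 / 32.2 = 0.02153 h⁻¹
Fraction remaining after one interval: r = e^(−kτ) = e^(−0.02153 × 20.0) = 0.6501
Before dose 5, 4 doses have been given (aged 1τ, 2τ, 3τ, 4τ).
C_trough = C₀ × (r + r² + … + r^4) = C₀ × r(1−r^4)/(1−r)
        = 7.373 × 0.6501 × (1 − 0.1786) / (1 − 0.6501) = 11.25 mg/L

11.3 mg/L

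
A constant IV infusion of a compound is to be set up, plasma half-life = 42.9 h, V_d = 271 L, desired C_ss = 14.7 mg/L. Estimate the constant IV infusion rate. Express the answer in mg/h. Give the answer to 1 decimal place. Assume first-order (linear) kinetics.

64.4 mg/h

k = ln2 / t½ = 0.693147 / 42.9 = 0.01616 h⁻¹
CL = k × Vd = 0.01616 × 271 = 4.379 L/h
At steady state, infusion rate R₀ = Css × CL = 14.7 × 4.379 = 64.37 mg/h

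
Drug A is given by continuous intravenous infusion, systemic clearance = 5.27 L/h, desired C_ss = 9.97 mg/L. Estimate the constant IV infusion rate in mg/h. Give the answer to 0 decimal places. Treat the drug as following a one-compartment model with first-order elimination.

53 mg/h

At steady state, infusion rate R₀ = Css × CL = 9.97 × 5.270 = 52.54 mg/h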